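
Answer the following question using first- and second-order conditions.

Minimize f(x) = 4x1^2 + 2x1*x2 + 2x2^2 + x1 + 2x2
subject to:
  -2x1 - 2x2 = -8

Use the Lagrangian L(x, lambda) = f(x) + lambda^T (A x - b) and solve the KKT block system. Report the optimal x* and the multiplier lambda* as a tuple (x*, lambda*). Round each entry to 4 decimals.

Form the Lagrangian:
  L(x, lambda) = (1/2) x^T Q x + c^T x + lambda^T (A x - b)
Stationarity (grad_x L = 0): Q x + c + A^T lambda = 0.
Primal feasibility: A x = b.

This gives the KKT block system:
  [ Q   A^T ] [ x     ]   [-c ]
  [ A    0  ] [ lambda ] = [ b ]

Solving the linear system:
  x*      = (1.125, 2.875)
  lambda* = (7.875)
  f(x*)   = 34.9375

x* = (1.125, 2.875), lambda* = (7.875)


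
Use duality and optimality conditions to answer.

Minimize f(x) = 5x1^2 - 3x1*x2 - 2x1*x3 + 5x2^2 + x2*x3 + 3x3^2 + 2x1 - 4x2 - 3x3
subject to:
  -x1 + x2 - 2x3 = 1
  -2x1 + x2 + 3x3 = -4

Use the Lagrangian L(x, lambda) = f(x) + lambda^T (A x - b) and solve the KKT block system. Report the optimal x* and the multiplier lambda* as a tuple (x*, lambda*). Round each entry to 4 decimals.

Form the Lagrangian:
  L(x, lambda) = (1/2) x^T Q x + c^T x + lambda^T (A x - b)
Stationarity (grad_x L = 0): Q x + c + A^T lambda = 0.
Primal feasibility: A x = b.

This gives the KKT block system:
  [ Q   A^T ] [ x     ]   [-c ]
  [ A    0  ] [ lambda ] = [ b ]

Solving the linear system:
  x*      = (0.7547, 0.0566, -0.8491)
  lambda* = (2.0189, 4.5283)
  f(x*)   = 9.9623

x* = (0.7547, 0.0566, -0.8491), lambda* = (2.0189, 4.5283)


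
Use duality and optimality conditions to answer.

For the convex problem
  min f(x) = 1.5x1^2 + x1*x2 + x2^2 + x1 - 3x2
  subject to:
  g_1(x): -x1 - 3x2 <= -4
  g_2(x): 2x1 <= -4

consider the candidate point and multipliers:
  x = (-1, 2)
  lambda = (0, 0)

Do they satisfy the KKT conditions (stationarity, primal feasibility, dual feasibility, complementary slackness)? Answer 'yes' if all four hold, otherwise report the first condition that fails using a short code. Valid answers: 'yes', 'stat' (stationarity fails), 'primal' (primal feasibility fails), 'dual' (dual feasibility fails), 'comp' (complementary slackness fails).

Gradient of f: grad f(x) = Q x + c = (0, 0)
Constraint values g_i(x) = a_i^T x - b_i:
  g_1((-1, 2)) = -1
  g_2((-1, 2)) = 2
Stationarity residual: grad f(x) + sum_i lambda_i a_i = (0, 0)
  -> stationarity OK
Primal feasibility (all g_i <= 0): FAILS
Dual feasibility (all lambda_i >= 0): OK
Complementary slackness (lambda_i * g_i(x) = 0 for all i): OK

Verdict: the first failing condition is primal_feasibility -> primal.

primal


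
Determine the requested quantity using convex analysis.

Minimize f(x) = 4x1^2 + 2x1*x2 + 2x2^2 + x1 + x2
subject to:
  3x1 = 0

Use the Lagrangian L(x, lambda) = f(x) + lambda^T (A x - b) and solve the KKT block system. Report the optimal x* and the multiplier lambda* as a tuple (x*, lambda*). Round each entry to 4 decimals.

Form the Lagrangian:
  L(x, lambda) = (1/2) x^T Q x + c^T x + lambda^T (A x - b)
Stationarity (grad_x L = 0): Q x + c + A^T lambda = 0.
Primal feasibility: A x = b.

This gives the KKT block system:
  [ Q   A^T ] [ x     ]   [-c ]
  [ A    0  ] [ lambda ] = [ b ]

Solving the linear system:
  x*      = (0, -0.25)
  lambda* = (-0.1667)
  f(x*)   = -0.125

x* = (0, -0.25), lambda* = (-0.1667)


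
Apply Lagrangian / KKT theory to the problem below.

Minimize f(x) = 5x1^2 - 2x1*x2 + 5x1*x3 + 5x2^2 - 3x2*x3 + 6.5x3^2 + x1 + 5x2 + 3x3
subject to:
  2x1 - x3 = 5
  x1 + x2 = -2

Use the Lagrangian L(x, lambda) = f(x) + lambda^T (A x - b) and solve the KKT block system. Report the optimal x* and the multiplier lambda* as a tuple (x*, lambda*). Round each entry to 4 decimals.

Form the Lagrangian:
  L(x, lambda) = (1/2) x^T Q x + c^T x + lambda^T (A x - b)
Stationarity (grad_x L = 0): Q x + c + A^T lambda = 0.
Primal feasibility: A x = b.

This gives the KKT block system:
  [ Q   A^T ] [ x     ]   [-c ]
  [ A    0  ] [ lambda ] = [ b ]

Solving the linear system:
  x*      = (1.2222, -3.2222, -2.5556)
  lambda* = (-14.4444, 22)
  f(x*)   = 46.8333

x* = (1.2222, -3.2222, -2.5556), lambda* = (-14.4444, 22)


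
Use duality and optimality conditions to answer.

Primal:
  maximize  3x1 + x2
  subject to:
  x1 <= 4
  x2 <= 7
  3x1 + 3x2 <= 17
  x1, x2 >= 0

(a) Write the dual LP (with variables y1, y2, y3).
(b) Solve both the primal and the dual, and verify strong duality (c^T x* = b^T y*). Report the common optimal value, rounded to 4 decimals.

The standard primal-dual pair for 'max c^T x s.t. A x <= b, x >= 0' is:
  Dual:  min b^T y  s.t.  A^T y >= c,  y >= 0.

So the dual LP is:
  minimize  4y1 + 7y2 + 17y3
  subject to:
    y1 + 3y3 >= 3
    y2 + 3y3 >= 1
    y1, y2, y3 >= 0

Solving the primal: x* = (4, 1.6667).
  primal value c^T x* = 13.6667.
Solving the dual: y* = (2, 0, 0.3333).
  dual value b^T y* = 13.6667.
Strong duality: c^T x* = b^T y*. Confirmed.

13.6667


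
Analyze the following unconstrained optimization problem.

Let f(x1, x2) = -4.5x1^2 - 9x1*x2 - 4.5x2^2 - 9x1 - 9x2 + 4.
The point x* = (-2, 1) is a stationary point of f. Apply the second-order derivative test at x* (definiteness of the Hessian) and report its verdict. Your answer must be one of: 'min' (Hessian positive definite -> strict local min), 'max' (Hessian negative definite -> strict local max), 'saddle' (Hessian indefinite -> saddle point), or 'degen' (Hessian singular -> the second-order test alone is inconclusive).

Compute the Hessian H = grad^2 f:
  H = [[-9, -9], [-9, -9]]
Verify stationarity: grad f(x*) = H x* + g = (0, 0).
Eigenvalues of H: -18, 0.
H has a zero eigenvalue (singular; negative semidefinite but not definite), so H is neither positive definite, negative definite, nor indefinite. The second-order test alone is inconclusive -> degen.
(Indeed, f is constant along the null direction of H through x*, so x* is not a strict local extremum.)

degen


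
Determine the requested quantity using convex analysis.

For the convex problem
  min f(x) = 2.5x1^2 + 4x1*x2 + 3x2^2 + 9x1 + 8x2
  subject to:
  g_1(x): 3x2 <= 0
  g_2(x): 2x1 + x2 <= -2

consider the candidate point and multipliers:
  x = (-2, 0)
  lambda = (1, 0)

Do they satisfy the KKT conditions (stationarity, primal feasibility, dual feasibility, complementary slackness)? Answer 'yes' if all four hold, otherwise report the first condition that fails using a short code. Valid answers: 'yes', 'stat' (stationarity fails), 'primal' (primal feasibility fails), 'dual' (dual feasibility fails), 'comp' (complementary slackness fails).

Gradient of f: grad f(x) = Q x + c = (-1, 0)
Constraint values g_i(x) = a_i^T x - b_i:
  g_1((-2, 0)) = 0
  g_2((-2, 0)) = -2
Stationarity residual: grad f(x) + sum_i lambda_i a_i = (-1, 3)
  -> stationarity FAILS
Primal feasibility (all g_i <= 0): OK
Dual feasibility (all lambda_i >= 0): OK
Complementary slackness (lambda_i * g_i(x) = 0 for all i): OK

Verdict: the first failing condition is stationarity -> stat.

stat


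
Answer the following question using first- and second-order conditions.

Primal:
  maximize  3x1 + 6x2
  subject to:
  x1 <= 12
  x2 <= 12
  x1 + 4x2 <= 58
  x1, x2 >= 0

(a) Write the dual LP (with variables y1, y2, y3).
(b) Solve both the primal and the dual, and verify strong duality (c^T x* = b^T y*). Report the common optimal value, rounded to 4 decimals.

The standard primal-dual pair for 'max c^T x s.t. A x <= b, x >= 0' is:
  Dual:  min b^T y  s.t.  A^T y >= c,  y >= 0.

So the dual LP is:
  minimize  12y1 + 12y2 + 58y3
  subject to:
    y1 + y3 >= 3
    y2 + 4y3 >= 6
    y1, y2, y3 >= 0

Solving the primal: x* = (12, 11.5).
  primal value c^T x* = 105.
Solving the dual: y* = (1.5, 0, 1.5).
  dual value b^T y* = 105.
Strong duality: c^T x* = b^T y*. Confirmed.

105


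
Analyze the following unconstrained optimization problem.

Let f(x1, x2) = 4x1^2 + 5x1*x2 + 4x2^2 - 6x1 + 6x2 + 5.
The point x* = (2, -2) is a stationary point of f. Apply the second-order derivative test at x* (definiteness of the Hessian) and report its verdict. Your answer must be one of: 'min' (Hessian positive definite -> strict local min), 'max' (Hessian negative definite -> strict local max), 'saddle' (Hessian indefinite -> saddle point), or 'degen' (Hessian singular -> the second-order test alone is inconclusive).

Compute the Hessian H = grad^2 f:
  H = [[8, 5], [5, 8]]
Verify stationarity: grad f(x*) = H x* + g = (0, 0).
Eigenvalues of H: 3, 13.
Both eigenvalues > 0, so H is positive definite -> x* is a strict local min.

min


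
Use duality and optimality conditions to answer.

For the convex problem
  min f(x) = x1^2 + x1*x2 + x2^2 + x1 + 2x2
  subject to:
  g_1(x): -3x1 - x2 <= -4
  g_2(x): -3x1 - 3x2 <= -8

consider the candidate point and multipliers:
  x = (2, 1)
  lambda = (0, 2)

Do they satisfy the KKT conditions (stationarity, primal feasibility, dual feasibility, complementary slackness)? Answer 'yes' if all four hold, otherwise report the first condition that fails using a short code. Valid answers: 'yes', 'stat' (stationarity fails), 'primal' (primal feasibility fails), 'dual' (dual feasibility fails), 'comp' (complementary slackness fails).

Gradient of f: grad f(x) = Q x + c = (6, 6)
Constraint values g_i(x) = a_i^T x - b_i:
  g_1((2, 1)) = -3
  g_2((2, 1)) = -1
Stationarity residual: grad f(x) + sum_i lambda_i a_i = (0, 0)
  -> stationarity OK
Primal feasibility (all g_i <= 0): OK
Dual feasibility (all lambda_i >= 0): OK
Complementary slackness (lambda_i * g_i(x) = 0 for all i): FAILS

Verdict: the first failing condition is complementary_slackness -> comp.

comp


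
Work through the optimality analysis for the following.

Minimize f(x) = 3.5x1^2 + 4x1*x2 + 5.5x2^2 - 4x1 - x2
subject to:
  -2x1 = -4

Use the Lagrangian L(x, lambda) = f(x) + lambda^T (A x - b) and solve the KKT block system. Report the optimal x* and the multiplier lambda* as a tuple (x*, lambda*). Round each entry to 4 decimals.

Form the Lagrangian:
  L(x, lambda) = (1/2) x^T Q x + c^T x + lambda^T (A x - b)
Stationarity (grad_x L = 0): Q x + c + A^T lambda = 0.
Primal feasibility: A x = b.

This gives the KKT block system:
  [ Q   A^T ] [ x     ]   [-c ]
  [ A    0  ] [ lambda ] = [ b ]

Solving the linear system:
  x*      = (2, -0.6364)
  lambda* = (3.7273)
  f(x*)   = 3.7727

x* = (2, -0.6364), lambda* = (3.7273)


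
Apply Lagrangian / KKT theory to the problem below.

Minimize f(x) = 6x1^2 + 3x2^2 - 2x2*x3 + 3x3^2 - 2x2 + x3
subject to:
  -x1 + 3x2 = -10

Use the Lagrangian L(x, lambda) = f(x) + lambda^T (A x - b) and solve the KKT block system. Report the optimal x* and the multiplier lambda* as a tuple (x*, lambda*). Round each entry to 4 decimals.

Form the Lagrangian:
  L(x, lambda) = (1/2) x^T Q x + c^T x + lambda^T (A x - b)
Stationarity (grad_x L = 0): Q x + c + A^T lambda = 0.
Primal feasibility: A x = b.

This gives the KKT block system:
  [ Q   A^T ] [ x     ]   [-c ]
  [ A    0  ] [ lambda ] = [ b ]

Solving the linear system:
  x*      = (0.5147, -3.1618, -1.2206)
  lambda* = (6.1765)
  f(x*)   = 33.4338

x* = (0.5147, -3.1618, -1.2206), lambda* = (6.1765)


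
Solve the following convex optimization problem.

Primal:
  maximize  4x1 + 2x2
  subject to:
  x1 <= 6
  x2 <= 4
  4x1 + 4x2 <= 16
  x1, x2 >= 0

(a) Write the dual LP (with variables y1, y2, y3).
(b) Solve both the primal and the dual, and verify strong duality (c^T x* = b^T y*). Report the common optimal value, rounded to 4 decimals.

The standard primal-dual pair for 'max c^T x s.t. A x <= b, x >= 0' is:
  Dual:  min b^T y  s.t.  A^T y >= c,  y >= 0.

So the dual LP is:
  minimize  6y1 + 4y2 + 16y3
  subject to:
    y1 + 4y3 >= 4
    y2 + 4y3 >= 2
    y1, y2, y3 >= 0

Solving the primal: x* = (4, 0).
  primal value c^T x* = 16.
Solving the dual: y* = (0, 0, 1).
  dual value b^T y* = 16.
Strong duality: c^T x* = b^T y*. Confirmed.

16


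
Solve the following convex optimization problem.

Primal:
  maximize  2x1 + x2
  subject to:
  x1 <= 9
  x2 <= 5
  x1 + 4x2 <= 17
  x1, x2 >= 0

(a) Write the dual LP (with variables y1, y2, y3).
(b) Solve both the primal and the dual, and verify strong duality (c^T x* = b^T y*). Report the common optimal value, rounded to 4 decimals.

The standard primal-dual pair for 'max c^T x s.t. A x <= b, x >= 0' is:
  Dual:  min b^T y  s.t.  A^T y >= c,  y >= 0.

So the dual LP is:
  minimize  9y1 + 5y2 + 17y3
  subject to:
    y1 + y3 >= 2
    y2 + 4y3 >= 1
    y1, y2, y3 >= 0

Solving the primal: x* = (9, 2).
  primal value c^T x* = 20.
Solving the dual: y* = (1.75, 0, 0.25).
  dual value b^T y* = 20.
Strong duality: c^T x* = b^T y*. Confirmed.

20


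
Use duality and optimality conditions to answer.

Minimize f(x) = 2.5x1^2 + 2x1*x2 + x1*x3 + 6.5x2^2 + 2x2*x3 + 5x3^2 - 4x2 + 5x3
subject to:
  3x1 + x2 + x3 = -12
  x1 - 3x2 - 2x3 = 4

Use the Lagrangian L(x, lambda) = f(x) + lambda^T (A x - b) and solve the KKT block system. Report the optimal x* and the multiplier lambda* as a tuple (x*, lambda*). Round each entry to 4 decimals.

Form the Lagrangian:
  L(x, lambda) = (1/2) x^T Q x + c^T x + lambda^T (A x - b)
Stationarity (grad_x L = 0): Q x + c + A^T lambda = 0.
Primal feasibility: A x = b.

This gives the KKT block system:
  [ Q   A^T ] [ x     ]   [-c ]
  [ A    0  ] [ lambda ] = [ b ]

Solving the linear system:
  x*      = (-2.9942, -0.9591, -2.0584)
  lambda* = (8.3416, -6.0774)
  f(x*)   = 58.9766

x* = (-2.9942, -0.9591, -2.0584), lambda* = (8.3416, -6.0774)


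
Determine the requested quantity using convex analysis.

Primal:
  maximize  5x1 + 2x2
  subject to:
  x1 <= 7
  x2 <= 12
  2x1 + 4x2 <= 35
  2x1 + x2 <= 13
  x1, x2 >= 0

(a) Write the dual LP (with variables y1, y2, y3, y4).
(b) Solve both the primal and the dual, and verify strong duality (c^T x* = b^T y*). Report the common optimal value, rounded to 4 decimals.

The standard primal-dual pair for 'max c^T x s.t. A x <= b, x >= 0' is:
  Dual:  min b^T y  s.t.  A^T y >= c,  y >= 0.

So the dual LP is:
  minimize  7y1 + 12y2 + 35y3 + 13y4
  subject to:
    y1 + 2y3 + 2y4 >= 5
    y2 + 4y3 + y4 >= 2
    y1, y2, y3, y4 >= 0

Solving the primal: x* = (6.5, 0).
  primal value c^T x* = 32.5.
Solving the dual: y* = (0, 0, 0, 2.5).
  dual value b^T y* = 32.5.
Strong duality: c^T x* = b^T y*. Confirmed.

32.5


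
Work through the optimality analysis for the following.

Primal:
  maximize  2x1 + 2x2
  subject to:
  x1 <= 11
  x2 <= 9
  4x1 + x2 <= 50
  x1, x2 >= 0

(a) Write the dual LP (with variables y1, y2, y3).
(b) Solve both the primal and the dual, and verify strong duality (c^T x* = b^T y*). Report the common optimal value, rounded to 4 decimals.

The standard primal-dual pair for 'max c^T x s.t. A x <= b, x >= 0' is:
  Dual:  min b^T y  s.t.  A^T y >= c,  y >= 0.

So the dual LP is:
  minimize  11y1 + 9y2 + 50y3
  subject to:
    y1 + 4y3 >= 2
    y2 + y3 >= 2
    y1, y2, y3 >= 0

Solving the primal: x* = (10.25, 9).
  primal value c^T x* = 38.5.
Solving the dual: y* = (0, 1.5, 0.5).
  dual value b^T y* = 38.5.
Strong duality: c^T x* = b^T y*. Confirmed.

38.5


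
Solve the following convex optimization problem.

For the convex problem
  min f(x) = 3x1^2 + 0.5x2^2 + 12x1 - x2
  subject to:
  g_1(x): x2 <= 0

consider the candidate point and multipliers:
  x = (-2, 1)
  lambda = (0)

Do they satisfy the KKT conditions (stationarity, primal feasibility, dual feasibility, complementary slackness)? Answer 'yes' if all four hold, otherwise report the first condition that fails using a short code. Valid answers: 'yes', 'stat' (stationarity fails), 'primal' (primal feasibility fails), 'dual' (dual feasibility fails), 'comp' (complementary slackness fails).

Gradient of f: grad f(x) = Q x + c = (0, 0)
Constraint values g_i(x) = a_i^T x - b_i:
  g_1((-2, 1)) = 1
Stationarity residual: grad f(x) + sum_i lambda_i a_i = (0, 0)
  -> stationarity OK
Primal feasibility (all g_i <= 0): FAILS
Dual feasibility (all lambda_i >= 0): OK
Complementary slackness (lambda_i * g_i(x) = 0 for all i): OK

Verdict: the first failing condition is primal_feasibility -> primal.

primal


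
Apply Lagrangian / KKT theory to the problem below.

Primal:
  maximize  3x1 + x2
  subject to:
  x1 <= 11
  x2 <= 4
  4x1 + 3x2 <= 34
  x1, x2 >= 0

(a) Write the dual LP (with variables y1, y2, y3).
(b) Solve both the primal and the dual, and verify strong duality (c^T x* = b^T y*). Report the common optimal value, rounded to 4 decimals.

The standard primal-dual pair for 'max c^T x s.t. A x <= b, x >= 0' is:
  Dual:  min b^T y  s.t.  A^T y >= c,  y >= 0.

So the dual LP is:
  minimize  11y1 + 4y2 + 34y3
  subject to:
    y1 + 4y3 >= 3
    y2 + 3y3 >= 1
    y1, y2, y3 >= 0

Solving the primal: x* = (8.5, 0).
  primal value c^T x* = 25.5.
Solving the dual: y* = (0, 0, 0.75).
  dual value b^T y* = 25.5.
Strong duality: c^T x* = b^T y*. Confirmed.

25.5


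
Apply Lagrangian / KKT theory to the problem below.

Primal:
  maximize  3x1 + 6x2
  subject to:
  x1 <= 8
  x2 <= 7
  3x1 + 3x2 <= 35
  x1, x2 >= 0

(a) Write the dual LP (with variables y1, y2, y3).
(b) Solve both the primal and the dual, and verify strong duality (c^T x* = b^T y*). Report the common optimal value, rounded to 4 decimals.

The standard primal-dual pair for 'max c^T x s.t. A x <= b, x >= 0' is:
  Dual:  min b^T y  s.t.  A^T y >= c,  y >= 0.

So the dual LP is:
  minimize  8y1 + 7y2 + 35y3
  subject to:
    y1 + 3y3 >= 3
    y2 + 3y3 >= 6
    y1, y2, y3 >= 0

Solving the primal: x* = (4.6667, 7).
  primal value c^T x* = 56.
Solving the dual: y* = (0, 3, 1).
  dual value b^T y* = 56.
Strong duality: c^T x* = b^T y*. Confirmed.

56


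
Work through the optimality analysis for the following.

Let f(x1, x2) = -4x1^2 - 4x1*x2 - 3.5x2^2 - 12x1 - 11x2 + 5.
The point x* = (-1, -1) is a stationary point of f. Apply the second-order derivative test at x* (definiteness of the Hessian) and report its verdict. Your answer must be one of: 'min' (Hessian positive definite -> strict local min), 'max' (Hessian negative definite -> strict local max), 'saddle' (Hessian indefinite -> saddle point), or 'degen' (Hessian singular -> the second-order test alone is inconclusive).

Compute the Hessian H = grad^2 f:
  H = [[-8, -4], [-4, -7]]
Verify stationarity: grad f(x*) = H x* + g = (0, 0).
Eigenvalues of H: -11.5311, -3.4689.
Both eigenvalues < 0, so H is negative definite -> x* is a strict local max.

max


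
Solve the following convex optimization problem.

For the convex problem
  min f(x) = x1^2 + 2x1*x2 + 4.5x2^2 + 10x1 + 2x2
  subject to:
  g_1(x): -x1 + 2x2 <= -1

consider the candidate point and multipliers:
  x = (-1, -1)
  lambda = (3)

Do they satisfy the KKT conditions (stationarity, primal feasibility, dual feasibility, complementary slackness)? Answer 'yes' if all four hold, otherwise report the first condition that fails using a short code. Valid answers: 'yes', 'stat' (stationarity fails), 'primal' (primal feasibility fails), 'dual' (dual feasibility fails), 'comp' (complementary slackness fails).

Gradient of f: grad f(x) = Q x + c = (6, -9)
Constraint values g_i(x) = a_i^T x - b_i:
  g_1((-1, -1)) = 0
Stationarity residual: grad f(x) + sum_i lambda_i a_i = (3, -3)
  -> stationarity FAILS
Primal feasibility (all g_i <= 0): OK
Dual feasibility (all lambda_i >= 0): OK
Complementary slackness (lambda_i * g_i(x) = 0 for all i): OK

Verdict: the first failing condition is stationarity -> stat.

stat


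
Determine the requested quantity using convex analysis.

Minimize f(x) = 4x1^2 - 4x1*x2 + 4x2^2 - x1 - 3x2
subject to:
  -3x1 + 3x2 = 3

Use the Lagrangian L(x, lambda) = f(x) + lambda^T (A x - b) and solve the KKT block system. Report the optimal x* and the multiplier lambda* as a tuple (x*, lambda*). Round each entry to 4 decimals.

Form the Lagrangian:
  L(x, lambda) = (1/2) x^T Q x + c^T x + lambda^T (A x - b)
Stationarity (grad_x L = 0): Q x + c + A^T lambda = 0.
Primal feasibility: A x = b.

This gives the KKT block system:
  [ Q   A^T ] [ x     ]   [-c ]
  [ A    0  ] [ lambda ] = [ b ]

Solving the linear system:
  x*      = (0, 1)
  lambda* = (-1.6667)
  f(x*)   = 1

x* = (0, 1), lambda* = (-1.6667)


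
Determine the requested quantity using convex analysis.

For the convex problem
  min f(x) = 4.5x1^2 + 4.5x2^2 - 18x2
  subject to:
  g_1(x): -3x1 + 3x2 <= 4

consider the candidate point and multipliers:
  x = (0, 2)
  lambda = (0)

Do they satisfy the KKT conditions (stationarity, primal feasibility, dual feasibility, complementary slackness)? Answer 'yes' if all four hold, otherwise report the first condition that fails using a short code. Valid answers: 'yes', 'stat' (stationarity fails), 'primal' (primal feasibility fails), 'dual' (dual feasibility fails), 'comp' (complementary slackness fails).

Gradient of f: grad f(x) = Q x + c = (0, 0)
Constraint values g_i(x) = a_i^T x - b_i:
  g_1((0, 2)) = 2
Stationarity residual: grad f(x) + sum_i lambda_i a_i = (0, 0)
  -> stationarity OK
Primal feasibility (all g_i <= 0): FAILS
Dual feasibility (all lambda_i >= 0): OK
Complementary slackness (lambda_i * g_i(x) = 0 for all i): OK

Verdict: the first failing condition is primal_feasibility -> primal.

primal


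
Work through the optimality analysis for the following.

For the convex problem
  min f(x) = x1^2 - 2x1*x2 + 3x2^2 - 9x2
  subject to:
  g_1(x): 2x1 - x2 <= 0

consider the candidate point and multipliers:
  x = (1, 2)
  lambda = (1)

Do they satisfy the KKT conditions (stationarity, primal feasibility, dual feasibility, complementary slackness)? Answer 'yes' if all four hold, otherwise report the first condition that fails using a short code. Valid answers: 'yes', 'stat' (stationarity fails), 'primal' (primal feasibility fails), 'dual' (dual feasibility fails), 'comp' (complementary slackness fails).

Gradient of f: grad f(x) = Q x + c = (-2, 1)
Constraint values g_i(x) = a_i^T x - b_i:
  g_1((1, 2)) = 0
Stationarity residual: grad f(x) + sum_i lambda_i a_i = (0, 0)
  -> stationarity OK
Primal feasibility (all g_i <= 0): OK
Dual feasibility (all lambda_i >= 0): OK
Complementary slackness (lambda_i * g_i(x) = 0 for all i): OK

Verdict: yes, KKT holds.

yes


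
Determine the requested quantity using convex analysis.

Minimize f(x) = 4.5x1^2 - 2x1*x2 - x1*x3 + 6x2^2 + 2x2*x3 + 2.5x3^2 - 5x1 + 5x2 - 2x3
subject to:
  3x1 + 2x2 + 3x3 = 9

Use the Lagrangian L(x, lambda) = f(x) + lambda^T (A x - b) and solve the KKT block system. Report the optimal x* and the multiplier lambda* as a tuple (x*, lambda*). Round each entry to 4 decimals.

Form the Lagrangian:
  L(x, lambda) = (1/2) x^T Q x + c^T x + lambda^T (A x - b)
Stationarity (grad_x L = 0): Q x + c + A^T lambda = 0.
Primal feasibility: A x = b.

This gives the KKT block system:
  [ Q   A^T ] [ x     ]   [-c ]
  [ A    0  ] [ lambda ] = [ b ]

Solving the linear system:
  x*      = (1.3125, -0.2019, 1.8221)
  lambda* = (-1.7981)
  f(x*)   = 2.4832

x* = (1.3125, -0.2019, 1.8221), lambda* = (-1.7981)


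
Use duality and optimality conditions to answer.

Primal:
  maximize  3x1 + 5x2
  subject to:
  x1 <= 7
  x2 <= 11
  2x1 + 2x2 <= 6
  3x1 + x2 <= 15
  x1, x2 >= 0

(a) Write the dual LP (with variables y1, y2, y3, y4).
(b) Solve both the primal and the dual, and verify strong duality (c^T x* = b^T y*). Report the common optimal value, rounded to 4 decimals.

The standard primal-dual pair for 'max c^T x s.t. A x <= b, x >= 0' is:
  Dual:  min b^T y  s.t.  A^T y >= c,  y >= 0.

So the dual LP is:
  minimize  7y1 + 11y2 + 6y3 + 15y4
  subject to:
    y1 + 2y3 + 3y4 >= 3
    y2 + 2y3 + y4 >= 5
    y1, y2, y3, y4 >= 0

Solving the primal: x* = (0, 3).
  primal value c^T x* = 15.
Solving the dual: y* = (0, 0, 2.5, 0).
  dual value b^T y* = 15.
Strong duality: c^T x* = b^T y*. Confirmed.

15


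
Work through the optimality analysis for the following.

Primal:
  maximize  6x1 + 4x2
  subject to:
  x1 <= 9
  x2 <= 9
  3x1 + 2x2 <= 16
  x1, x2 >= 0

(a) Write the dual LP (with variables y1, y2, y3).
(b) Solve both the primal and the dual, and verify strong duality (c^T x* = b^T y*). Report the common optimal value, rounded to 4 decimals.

The standard primal-dual pair for 'max c^T x s.t. A x <= b, x >= 0' is:
  Dual:  min b^T y  s.t.  A^T y >= c,  y >= 0.

So the dual LP is:
  minimize  9y1 + 9y2 + 16y3
  subject to:
    y1 + 3y3 >= 6
    y2 + 2y3 >= 4
    y1, y2, y3 >= 0

Solving the primal: x* = (5.3333, 0).
  primal value c^T x* = 32.
Solving the dual: y* = (0, 0, 2).
  dual value b^T y* = 32.
Strong duality: c^T x* = b^T y*. Confirmed.

32


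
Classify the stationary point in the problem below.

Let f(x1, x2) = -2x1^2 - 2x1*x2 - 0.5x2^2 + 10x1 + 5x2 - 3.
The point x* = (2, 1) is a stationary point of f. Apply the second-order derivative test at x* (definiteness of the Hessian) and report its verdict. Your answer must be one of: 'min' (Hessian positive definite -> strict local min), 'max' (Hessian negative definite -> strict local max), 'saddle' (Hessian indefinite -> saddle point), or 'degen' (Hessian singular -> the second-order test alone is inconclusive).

Compute the Hessian H = grad^2 f:
  H = [[-4, -2], [-2, -1]]
Verify stationarity: grad f(x*) = H x* + g = (0, 0).
Eigenvalues of H: -5, 0.
H has a zero eigenvalue (singular; negative semidefinite but not definite), so H is neither positive definite, negative definite, nor indefinite. The second-order test alone is inconclusive -> degen.
(Indeed, f is constant along the null direction of H through x*, so x* is not a strict local extremum.)

degen


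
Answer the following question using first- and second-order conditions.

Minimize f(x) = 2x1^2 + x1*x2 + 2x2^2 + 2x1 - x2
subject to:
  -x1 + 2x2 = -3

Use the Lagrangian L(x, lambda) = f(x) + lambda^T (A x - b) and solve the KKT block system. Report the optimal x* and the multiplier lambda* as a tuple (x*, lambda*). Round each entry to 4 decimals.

Form the Lagrangian:
  L(x, lambda) = (1/2) x^T Q x + c^T x + lambda^T (A x - b)
Stationarity (grad_x L = 0): Q x + c + A^T lambda = 0.
Primal feasibility: A x = b.

This gives the KKT block system:
  [ Q   A^T ] [ x     ]   [-c ]
  [ A    0  ] [ lambda ] = [ b ]

Solving the linear system:
  x*      = (0.5, -1.25)
  lambda* = (2.75)
  f(x*)   = 5.25

x* = (0.5, -1.25), lambda* = (2.75)


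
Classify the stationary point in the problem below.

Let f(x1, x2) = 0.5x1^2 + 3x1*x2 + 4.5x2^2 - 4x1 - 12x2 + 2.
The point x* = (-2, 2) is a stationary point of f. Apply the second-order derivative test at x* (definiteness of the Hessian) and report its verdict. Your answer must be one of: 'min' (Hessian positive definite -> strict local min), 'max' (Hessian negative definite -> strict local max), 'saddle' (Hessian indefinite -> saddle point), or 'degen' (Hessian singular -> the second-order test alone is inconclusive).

Compute the Hessian H = grad^2 f:
  H = [[1, 3], [3, 9]]
Verify stationarity: grad f(x*) = H x* + g = (0, 0).
Eigenvalues of H: 0, 10.
H has a zero eigenvalue (singular; positive semidefinite but not definite), so H is neither positive definite, negative definite, nor indefinite. The second-order test alone is inconclusive -> degen.
(Indeed, f is constant along the null direction of H through x*, so x* is not a strict local extremum.)

degen


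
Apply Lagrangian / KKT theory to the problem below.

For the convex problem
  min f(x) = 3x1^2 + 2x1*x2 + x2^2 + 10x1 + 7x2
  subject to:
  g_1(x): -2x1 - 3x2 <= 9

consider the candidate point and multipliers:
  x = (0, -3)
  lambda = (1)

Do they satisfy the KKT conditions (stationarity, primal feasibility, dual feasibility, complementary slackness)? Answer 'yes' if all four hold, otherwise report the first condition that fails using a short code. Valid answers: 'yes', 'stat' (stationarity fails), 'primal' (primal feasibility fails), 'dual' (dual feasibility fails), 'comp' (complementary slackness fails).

Gradient of f: grad f(x) = Q x + c = (4, 1)
Constraint values g_i(x) = a_i^T x - b_i:
  g_1((0, -3)) = 0
Stationarity residual: grad f(x) + sum_i lambda_i a_i = (2, -2)
  -> stationarity FAILS
Primal feasibility (all g_i <= 0): OK
Dual feasibility (all lambda_i >= 0): OK
Complementary slackness (lambda_i * g_i(x) = 0 for all i): OK

Verdict: the first failing condition is stationarity -> stat.

stat


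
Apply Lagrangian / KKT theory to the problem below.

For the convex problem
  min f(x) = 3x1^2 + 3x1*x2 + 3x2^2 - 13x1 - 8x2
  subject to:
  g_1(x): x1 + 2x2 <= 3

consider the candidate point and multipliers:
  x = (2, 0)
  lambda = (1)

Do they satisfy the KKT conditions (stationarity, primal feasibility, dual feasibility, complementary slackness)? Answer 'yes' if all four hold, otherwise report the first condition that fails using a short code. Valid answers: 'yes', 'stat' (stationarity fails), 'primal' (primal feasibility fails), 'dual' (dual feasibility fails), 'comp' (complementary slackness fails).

Gradient of f: grad f(x) = Q x + c = (-1, -2)
Constraint values g_i(x) = a_i^T x - b_i:
  g_1((2, 0)) = -1
Stationarity residual: grad f(x) + sum_i lambda_i a_i = (0, 0)
  -> stationarity OK
Primal feasibility (all g_i <= 0): OK
Dual feasibility (all lambda_i >= 0): OK
Complementary slackness (lambda_i * g_i(x) = 0 for all i): FAILS

Verdict: the first failing condition is complementary_slackness -> comp.

comp


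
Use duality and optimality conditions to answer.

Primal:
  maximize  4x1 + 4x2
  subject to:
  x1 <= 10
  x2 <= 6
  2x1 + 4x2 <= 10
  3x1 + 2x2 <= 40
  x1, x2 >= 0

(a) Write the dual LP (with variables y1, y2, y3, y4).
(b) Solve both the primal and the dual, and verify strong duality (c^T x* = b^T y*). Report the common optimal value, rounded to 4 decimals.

The standard primal-dual pair for 'max c^T x s.t. A x <= b, x >= 0' is:
  Dual:  min b^T y  s.t.  A^T y >= c,  y >= 0.

So the dual LP is:
  minimize  10y1 + 6y2 + 10y3 + 40y4
  subject to:
    y1 + 2y3 + 3y4 >= 4
    y2 + 4y3 + 2y4 >= 4
    y1, y2, y3, y4 >= 0

Solving the primal: x* = (5, 0).
  primal value c^T x* = 20.
Solving the dual: y* = (0, 0, 2, 0).
  dual value b^T y* = 20.
Strong duality: c^T x* = b^T y*. Confirmed.

20


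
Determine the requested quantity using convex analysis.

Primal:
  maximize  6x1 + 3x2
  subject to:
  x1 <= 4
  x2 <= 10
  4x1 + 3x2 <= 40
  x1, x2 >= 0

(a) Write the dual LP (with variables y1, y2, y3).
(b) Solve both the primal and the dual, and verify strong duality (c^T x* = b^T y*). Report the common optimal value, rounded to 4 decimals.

The standard primal-dual pair for 'max c^T x s.t. A x <= b, x >= 0' is:
  Dual:  min b^T y  s.t.  A^T y >= c,  y >= 0.

So the dual LP is:
  minimize  4y1 + 10y2 + 40y3
  subject to:
    y1 + 4y3 >= 6
    y2 + 3y3 >= 3
    y1, y2, y3 >= 0

Solving the primal: x* = (4, 8).
  primal value c^T x* = 48.
Solving the dual: y* = (2, 0, 1).
  dual value b^T y* = 48.
Strong duality: c^T x* = b^T y*. Confirmed.

48


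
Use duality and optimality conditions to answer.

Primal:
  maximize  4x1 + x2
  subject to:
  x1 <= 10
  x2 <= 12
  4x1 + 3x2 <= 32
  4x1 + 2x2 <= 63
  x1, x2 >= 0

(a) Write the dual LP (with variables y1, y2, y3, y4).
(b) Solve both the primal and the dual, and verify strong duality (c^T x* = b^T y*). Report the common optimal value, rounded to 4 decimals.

The standard primal-dual pair for 'max c^T x s.t. A x <= b, x >= 0' is:
  Dual:  min b^T y  s.t.  A^T y >= c,  y >= 0.

So the dual LP is:
  minimize  10y1 + 12y2 + 32y3 + 63y4
  subject to:
    y1 + 4y3 + 4y4 >= 4
    y2 + 3y3 + 2y4 >= 1
    y1, y2, y3, y4 >= 0

Solving the primal: x* = (8, 0).
  primal value c^T x* = 32.
Solving the dual: y* = (0, 0, 1, 0).
  dual value b^T y* = 32.
Strong duality: c^T x* = b^T y*. Confirmed.

32


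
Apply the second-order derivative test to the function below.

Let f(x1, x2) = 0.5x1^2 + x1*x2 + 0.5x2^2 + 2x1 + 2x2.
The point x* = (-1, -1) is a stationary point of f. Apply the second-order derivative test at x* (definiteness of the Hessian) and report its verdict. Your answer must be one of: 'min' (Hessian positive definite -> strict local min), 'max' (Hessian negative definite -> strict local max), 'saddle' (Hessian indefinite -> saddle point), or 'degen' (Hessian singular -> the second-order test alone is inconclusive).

Compute the Hessian H = grad^2 f:
  H = [[1, 1], [1, 1]]
Verify stationarity: grad f(x*) = H x* + g = (0, 0).
Eigenvalues of H: 0, 2.
H has a zero eigenvalue (singular; positive semidefinite but not definite), so H is neither positive definite, negative definite, nor indefinite. The second-order test alone is inconclusive -> degen.
(Indeed, f is constant along the null direction of H through x*, so x* is not a strict local extremum.)

degen


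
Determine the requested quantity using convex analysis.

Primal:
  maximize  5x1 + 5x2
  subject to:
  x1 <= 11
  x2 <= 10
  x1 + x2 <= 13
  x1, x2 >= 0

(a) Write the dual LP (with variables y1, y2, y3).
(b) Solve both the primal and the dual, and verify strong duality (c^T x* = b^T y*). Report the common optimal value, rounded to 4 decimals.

The standard primal-dual pair for 'max c^T x s.t. A x <= b, x >= 0' is:
  Dual:  min b^T y  s.t.  A^T y >= c,  y >= 0.

So the dual LP is:
  minimize  11y1 + 10y2 + 13y3
  subject to:
    y1 + y3 >= 5
    y2 + y3 >= 5
    y1, y2, y3 >= 0

Solving the primal: x* = (3, 10).
  primal value c^T x* = 65.
Solving the dual: y* = (0, 0, 5).
  dual value b^T y* = 65.
Strong duality: c^T x* = b^T y*. Confirmed.

65


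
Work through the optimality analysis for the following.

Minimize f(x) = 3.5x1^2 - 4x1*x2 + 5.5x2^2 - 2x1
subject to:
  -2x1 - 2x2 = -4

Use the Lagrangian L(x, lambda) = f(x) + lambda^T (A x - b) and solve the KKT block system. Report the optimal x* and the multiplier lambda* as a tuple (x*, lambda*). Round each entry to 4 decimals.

Form the Lagrangian:
  L(x, lambda) = (1/2) x^T Q x + c^T x + lambda^T (A x - b)
Stationarity (grad_x L = 0): Q x + c + A^T lambda = 0.
Primal feasibility: A x = b.

This gives the KKT block system:
  [ Q   A^T ] [ x     ]   [-c ]
  [ A    0  ] [ lambda ] = [ b ]

Solving the linear system:
  x*      = (1.2308, 0.7692)
  lambda* = (1.7692)
  f(x*)   = 2.3077

x* = (1.2308, 0.7692), lambda* = (1.7692)


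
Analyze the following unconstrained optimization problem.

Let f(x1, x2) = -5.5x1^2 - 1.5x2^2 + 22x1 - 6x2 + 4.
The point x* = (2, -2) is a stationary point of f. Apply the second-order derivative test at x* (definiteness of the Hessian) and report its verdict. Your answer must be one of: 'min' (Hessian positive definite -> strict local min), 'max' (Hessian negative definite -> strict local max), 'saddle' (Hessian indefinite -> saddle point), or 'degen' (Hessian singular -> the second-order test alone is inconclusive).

Compute the Hessian H = grad^2 f:
  H = [[-11, 0], [0, -3]]
Verify stationarity: grad f(x*) = H x* + g = (0, 0).
Eigenvalues of H: -11, -3.
Both eigenvalues < 0, so H is negative definite -> x* is a strict local max.

max


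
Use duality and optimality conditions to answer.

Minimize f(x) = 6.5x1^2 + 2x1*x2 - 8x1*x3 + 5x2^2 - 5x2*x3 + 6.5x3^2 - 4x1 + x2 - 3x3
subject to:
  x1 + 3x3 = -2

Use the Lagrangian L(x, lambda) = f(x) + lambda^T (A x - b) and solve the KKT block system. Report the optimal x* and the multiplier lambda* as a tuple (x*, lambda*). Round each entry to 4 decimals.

Form the Lagrangian:
  L(x, lambda) = (1/2) x^T Q x + c^T x + lambda^T (A x - b)
Stationarity (grad_x L = 0): Q x + c + A^T lambda = 0.
Primal feasibility: A x = b.

This gives the KKT block system:
  [ Q   A^T ] [ x     ]   [-c ]
  [ A    0  ] [ lambda ] = [ b ]

Solving the linear system:
  x*      = (-0.1971, -0.3611, -0.601)
  lambda* = (2.4768)
  f(x*)   = 3.5919

x* = (-0.1971, -0.3611, -0.601), lambda* = (2.4768)


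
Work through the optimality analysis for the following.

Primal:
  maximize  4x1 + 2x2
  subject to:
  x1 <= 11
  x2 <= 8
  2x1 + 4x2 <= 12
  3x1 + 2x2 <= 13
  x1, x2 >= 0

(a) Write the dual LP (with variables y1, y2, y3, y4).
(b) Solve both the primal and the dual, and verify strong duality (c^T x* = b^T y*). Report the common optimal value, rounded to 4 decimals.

The standard primal-dual pair for 'max c^T x s.t. A x <= b, x >= 0' is:
  Dual:  min b^T y  s.t.  A^T y >= c,  y >= 0.

So the dual LP is:
  minimize  11y1 + 8y2 + 12y3 + 13y4
  subject to:
    y1 + 2y3 + 3y4 >= 4
    y2 + 4y3 + 2y4 >= 2
    y1, y2, y3, y4 >= 0

Solving the primal: x* = (4.3333, 0).
  primal value c^T x* = 17.3333.
Solving the dual: y* = (0, 0, 0, 1.3333).
  dual value b^T y* = 17.3333.
Strong duality: c^T x* = b^T y*. Confirmed.

17.3333


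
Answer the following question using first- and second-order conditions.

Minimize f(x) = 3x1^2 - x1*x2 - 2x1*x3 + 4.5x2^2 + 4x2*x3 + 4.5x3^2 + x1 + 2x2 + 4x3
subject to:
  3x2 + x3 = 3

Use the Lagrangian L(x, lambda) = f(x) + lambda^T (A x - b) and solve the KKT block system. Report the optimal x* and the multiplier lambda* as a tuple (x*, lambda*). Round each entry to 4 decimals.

Form the Lagrangian:
  L(x, lambda) = (1/2) x^T Q x + c^T x + lambda^T (A x - b)
Stationarity (grad_x L = 0): Q x + c + A^T lambda = 0.
Primal feasibility: A x = b.

This gives the KKT block system:
  [ Q   A^T ] [ x     ]   [-c ]
  [ A    0  ] [ lambda ] = [ b ]

Solving the linear system:
  x*      = (-0.1752, 1.2102, -0.6307)
  lambda* = (-3.5148)
  f(x*)   = 5.1334

x* = (-0.1752, 1.2102, -0.6307), lambda* = (-3.5148)


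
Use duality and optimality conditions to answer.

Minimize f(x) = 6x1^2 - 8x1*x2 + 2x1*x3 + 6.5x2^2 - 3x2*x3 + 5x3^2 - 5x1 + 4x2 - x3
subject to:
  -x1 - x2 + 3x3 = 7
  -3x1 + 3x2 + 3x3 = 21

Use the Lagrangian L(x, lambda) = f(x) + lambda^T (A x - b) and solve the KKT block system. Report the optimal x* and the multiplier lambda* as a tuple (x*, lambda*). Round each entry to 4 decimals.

Form the Lagrangian:
  L(x, lambda) = (1/2) x^T Q x + c^T x + lambda^T (A x - b)
Stationarity (grad_x L = 0): Q x + c + A^T lambda = 0.
Primal feasibility: A x = b.

This gives the KKT block system:
  [ Q   A^T ] [ x     ]   [-c ]
  [ A    0  ] [ lambda ] = [ b ]

Solving the linear system:
  x*      = (-0.5122, 3.2439, 3.2439)
  lambda* = (4.9634, -11.8577)
  f(x*)   = 113.2805

x* = (-0.5122, 3.2439, 3.2439), lambda* = (4.9634, -11.8577)


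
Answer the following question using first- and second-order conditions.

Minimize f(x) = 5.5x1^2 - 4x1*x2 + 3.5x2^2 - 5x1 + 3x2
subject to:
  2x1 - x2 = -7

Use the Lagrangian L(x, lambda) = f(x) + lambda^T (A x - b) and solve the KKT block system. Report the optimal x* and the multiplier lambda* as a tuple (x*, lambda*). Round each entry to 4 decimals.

Form the Lagrangian:
  L(x, lambda) = (1/2) x^T Q x + c^T x + lambda^T (A x - b)
Stationarity (grad_x L = 0): Q x + c + A^T lambda = 0.
Primal feasibility: A x = b.

This gives the KKT block system:
  [ Q   A^T ] [ x     ]   [-c ]
  [ A    0  ] [ lambda ] = [ b ]

Solving the linear system:
  x*      = (-3.087, 0.8261)
  lambda* = (21.1304)
  f(x*)   = 82.913

x* = (-3.087, 0.8261), lambda* = (21.1304)


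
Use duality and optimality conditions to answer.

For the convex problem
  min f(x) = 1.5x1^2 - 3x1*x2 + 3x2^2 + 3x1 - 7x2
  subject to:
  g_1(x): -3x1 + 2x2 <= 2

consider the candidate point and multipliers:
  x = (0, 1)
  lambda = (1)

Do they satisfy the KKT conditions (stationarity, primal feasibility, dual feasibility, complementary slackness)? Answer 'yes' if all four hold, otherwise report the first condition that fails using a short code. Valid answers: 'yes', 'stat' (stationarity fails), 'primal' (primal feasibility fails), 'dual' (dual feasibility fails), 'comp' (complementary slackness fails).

Gradient of f: grad f(x) = Q x + c = (0, -1)
Constraint values g_i(x) = a_i^T x - b_i:
  g_1((0, 1)) = 0
Stationarity residual: grad f(x) + sum_i lambda_i a_i = (-3, 1)
  -> stationarity FAILS
Primal feasibility (all g_i <= 0): OK
Dual feasibility (all lambda_i >= 0): OK
Complementary slackness (lambda_i * g_i(x) = 0 for all i): OK

Verdict: the first failing condition is stationarity -> stat.

stat


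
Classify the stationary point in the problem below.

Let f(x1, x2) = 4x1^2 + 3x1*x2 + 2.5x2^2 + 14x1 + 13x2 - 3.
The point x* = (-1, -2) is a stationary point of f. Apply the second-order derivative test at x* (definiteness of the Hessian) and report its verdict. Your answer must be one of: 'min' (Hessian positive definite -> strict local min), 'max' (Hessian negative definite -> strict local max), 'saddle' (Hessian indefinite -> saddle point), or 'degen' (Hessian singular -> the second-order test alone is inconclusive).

Compute the Hessian H = grad^2 f:
  H = [[8, 3], [3, 5]]
Verify stationarity: grad f(x*) = H x* + g = (0, 0).
Eigenvalues of H: 3.1459, 9.8541.
Both eigenvalues > 0, so H is positive definite -> x* is a strict local min.

min
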